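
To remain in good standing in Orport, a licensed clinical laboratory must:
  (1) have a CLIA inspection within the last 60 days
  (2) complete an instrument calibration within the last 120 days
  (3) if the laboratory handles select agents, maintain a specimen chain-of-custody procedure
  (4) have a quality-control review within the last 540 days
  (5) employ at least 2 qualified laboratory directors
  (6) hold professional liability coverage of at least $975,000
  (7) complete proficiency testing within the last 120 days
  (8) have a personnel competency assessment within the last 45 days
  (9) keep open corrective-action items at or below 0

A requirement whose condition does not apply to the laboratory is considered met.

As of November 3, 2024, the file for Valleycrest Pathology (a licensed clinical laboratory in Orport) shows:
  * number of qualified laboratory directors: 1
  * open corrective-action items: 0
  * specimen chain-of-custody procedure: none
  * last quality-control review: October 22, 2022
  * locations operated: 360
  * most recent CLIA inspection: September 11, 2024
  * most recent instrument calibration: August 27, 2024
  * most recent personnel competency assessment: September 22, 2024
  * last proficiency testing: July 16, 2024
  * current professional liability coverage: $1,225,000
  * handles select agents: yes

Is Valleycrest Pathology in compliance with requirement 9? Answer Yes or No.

Yes

9. open corrective-action items 0 ≤ 0 → met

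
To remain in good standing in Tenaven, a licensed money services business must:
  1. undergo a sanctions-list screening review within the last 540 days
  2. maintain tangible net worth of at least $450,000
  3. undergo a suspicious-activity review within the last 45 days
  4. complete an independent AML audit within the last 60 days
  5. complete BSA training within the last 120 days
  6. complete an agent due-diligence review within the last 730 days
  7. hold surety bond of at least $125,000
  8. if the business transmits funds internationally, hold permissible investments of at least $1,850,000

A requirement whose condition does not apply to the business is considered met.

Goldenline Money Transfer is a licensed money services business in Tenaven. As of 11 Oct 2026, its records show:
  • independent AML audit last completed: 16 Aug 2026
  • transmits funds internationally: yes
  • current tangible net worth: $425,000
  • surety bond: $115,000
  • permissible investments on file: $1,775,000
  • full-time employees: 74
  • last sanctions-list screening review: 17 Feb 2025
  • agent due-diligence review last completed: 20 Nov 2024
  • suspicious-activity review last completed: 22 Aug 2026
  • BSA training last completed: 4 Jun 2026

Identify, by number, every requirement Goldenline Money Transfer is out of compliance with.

1. sanctions-list screening review 601 days ago vs limit 540 → not met
2. tangible net worth $425,000 < $450,000 → not met
3. suspicious-activity review 50 days ago vs limit 45 → not met
4. independent AML audit 56 days ago vs limit 60 → met
5. BSA training 129 days ago vs limit 120 → not met
6. agent due-diligence review 690 days ago vs limit 730 → met
7. surety bond $115,000 < $125,000 → not met
8. condition 'transmits funds internationally' holds; permissible investments $1,775,000 < $1,850,000 → not met
Not met: 1, 2, 3, 5, 7, 8

1, 2, 3, 5, 7, 8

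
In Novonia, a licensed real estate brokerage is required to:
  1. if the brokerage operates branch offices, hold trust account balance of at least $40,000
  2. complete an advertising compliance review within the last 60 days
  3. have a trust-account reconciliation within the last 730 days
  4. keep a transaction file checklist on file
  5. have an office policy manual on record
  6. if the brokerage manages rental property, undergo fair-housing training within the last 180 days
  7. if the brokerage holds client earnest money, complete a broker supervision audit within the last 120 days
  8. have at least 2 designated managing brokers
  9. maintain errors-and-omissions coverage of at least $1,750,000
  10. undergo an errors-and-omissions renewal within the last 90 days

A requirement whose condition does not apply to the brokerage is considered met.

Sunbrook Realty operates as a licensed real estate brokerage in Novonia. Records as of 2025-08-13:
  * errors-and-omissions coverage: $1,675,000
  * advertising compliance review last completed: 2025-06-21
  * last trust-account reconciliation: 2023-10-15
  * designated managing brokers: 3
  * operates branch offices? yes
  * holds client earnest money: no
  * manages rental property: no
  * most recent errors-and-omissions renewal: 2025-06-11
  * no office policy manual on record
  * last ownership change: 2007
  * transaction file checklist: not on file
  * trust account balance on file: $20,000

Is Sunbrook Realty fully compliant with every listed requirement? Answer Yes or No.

No

1. condition 'operates branch offices' holds; trust account balance $20,000 < $40,000 → not met
2. advertising compliance review 53 days ago vs limit 60 → met
3. trust-account reconciliation 668 days ago vs limit 730 → met
4. transaction file checklist absent → not met
5. office policy manual absent → not met
6. condition 'manages rental property' does not hold → requirement n/a → met
7. condition 'holds client earnest money' does not hold → requirement n/a → met
8. designated managing brokers 3 ≥ 2 → met
9. errors-and-omissions coverage $1,675,000 < $1,750,000 → not met
10. errors-and-omissions renewal 63 days ago vs limit 90 → met
Not met: 1, 4, 5, 9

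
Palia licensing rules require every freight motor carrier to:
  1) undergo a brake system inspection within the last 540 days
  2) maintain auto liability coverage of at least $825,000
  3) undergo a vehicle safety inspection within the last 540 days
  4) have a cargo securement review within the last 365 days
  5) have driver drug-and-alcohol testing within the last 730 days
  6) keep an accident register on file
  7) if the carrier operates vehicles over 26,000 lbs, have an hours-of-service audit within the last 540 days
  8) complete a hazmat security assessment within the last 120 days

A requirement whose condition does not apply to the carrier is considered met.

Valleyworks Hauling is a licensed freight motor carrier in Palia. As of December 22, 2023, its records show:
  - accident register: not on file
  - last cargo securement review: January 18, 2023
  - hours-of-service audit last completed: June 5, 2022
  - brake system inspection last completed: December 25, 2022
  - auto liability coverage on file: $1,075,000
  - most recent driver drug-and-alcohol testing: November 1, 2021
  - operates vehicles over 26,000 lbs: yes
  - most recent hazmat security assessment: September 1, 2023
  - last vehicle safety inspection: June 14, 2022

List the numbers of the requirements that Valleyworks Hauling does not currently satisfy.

3, 5, 6, 7

1. brake system inspection 362 days ago vs limit 540 → met
2. auto liability coverage $1,075,000 ≥ $825,000 → met
3. vehicle safety inspection 556 days ago vs limit 540 → not met
4. cargo securement review 338 days ago vs limit 365 → met
5. driver drug-and-alcohol testing 781 days ago vs limit 730 → not met
6. accident register absent → not met
7. condition 'operates vehicles over 26,000 lbs' holds; hours-of-service audit 565 days ago vs limit 540 → not met
8. hazmat security assessment 112 days ago vs limit 120 → met
Not met: 3, 5, 6, 7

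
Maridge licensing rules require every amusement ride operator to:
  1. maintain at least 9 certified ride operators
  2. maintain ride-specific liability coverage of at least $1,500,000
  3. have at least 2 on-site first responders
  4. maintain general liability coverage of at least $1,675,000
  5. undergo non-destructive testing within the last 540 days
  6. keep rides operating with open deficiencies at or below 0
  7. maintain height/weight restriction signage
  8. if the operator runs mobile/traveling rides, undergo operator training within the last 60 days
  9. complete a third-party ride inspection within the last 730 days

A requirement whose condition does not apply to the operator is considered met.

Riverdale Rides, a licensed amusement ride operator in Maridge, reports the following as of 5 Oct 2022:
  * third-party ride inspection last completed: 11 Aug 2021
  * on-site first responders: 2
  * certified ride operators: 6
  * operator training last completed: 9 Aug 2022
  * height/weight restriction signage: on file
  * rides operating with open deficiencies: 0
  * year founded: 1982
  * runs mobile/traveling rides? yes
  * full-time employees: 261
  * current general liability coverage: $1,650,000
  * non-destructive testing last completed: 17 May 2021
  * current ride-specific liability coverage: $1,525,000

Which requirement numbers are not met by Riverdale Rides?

1, 4

1. certified ride operators 6 < 9 → not met
2. ride-specific liability coverage $1,525,000 ≥ $1,500,000 → met
3. on-site first responders 2 ≥ 2 → met
4. general liability coverage $1,650,000 < $1,675,000 → not met
5. non-destructive testing 506 days ago vs limit 540 → met
6. rides operating with open deficiencies 0 ≤ 0 → met
7. height/weight restriction signage present → met
8. condition 'runs mobile/traveling rides' holds; operator training 57 days ago vs limit 60 → met
9. third-party ride inspection 420 days ago vs limit 730 → met
Not met: 1, 4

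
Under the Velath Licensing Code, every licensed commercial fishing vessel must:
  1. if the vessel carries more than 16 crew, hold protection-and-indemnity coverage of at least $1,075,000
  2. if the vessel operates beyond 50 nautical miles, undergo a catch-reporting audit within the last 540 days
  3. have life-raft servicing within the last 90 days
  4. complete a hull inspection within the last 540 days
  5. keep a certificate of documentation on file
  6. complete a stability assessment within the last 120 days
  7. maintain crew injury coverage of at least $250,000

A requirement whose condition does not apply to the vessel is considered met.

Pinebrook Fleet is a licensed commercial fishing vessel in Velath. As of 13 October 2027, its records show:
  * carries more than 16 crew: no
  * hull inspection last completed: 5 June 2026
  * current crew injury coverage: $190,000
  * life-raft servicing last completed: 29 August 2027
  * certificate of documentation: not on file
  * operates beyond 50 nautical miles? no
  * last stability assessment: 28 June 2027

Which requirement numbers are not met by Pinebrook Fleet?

1. condition 'carries more than 16 crew' does not hold → requirement n/a → met
2. condition 'operates beyond 50 nautical miles' does not hold → requirement n/a → met
3. life-raft servicing 45 days ago vs limit 90 → met
4. hull inspection 495 days ago vs limit 540 → met
5. certificate of documentation absent → not met
6. stability assessment 107 days ago vs limit 120 → met
7. crew injury coverage $190,000 < $250,000 → not met
Not met: 5, 7

5, 7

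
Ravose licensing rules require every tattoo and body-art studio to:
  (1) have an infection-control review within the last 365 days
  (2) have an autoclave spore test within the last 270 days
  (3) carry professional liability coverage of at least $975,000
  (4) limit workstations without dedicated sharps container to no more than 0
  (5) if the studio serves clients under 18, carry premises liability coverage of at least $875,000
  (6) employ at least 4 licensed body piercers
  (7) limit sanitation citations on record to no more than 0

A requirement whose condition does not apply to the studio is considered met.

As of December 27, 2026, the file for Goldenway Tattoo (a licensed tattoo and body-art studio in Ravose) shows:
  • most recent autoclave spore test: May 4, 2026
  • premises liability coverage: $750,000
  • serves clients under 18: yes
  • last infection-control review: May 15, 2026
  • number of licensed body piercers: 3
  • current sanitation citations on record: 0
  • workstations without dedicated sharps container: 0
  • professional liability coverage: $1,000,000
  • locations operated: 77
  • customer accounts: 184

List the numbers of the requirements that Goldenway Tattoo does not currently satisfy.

1. infection-control review 226 days ago vs limit 365 → met
2. autoclave spore test 237 days ago vs limit 270 → met
3. professional liability coverage $1,000,000 ≥ $975,000 → met
4. workstations without dedicated sharps container 0 ≤ 0 → met
5. condition 'serves clients under 18' holds; premises liability coverage $750,000 < $875,000 → not met
6. licensed body piercers 3 < 4 → not met
7. sanitation citations on record 0 ≤ 0 → met
Not met: 5, 6

5, 6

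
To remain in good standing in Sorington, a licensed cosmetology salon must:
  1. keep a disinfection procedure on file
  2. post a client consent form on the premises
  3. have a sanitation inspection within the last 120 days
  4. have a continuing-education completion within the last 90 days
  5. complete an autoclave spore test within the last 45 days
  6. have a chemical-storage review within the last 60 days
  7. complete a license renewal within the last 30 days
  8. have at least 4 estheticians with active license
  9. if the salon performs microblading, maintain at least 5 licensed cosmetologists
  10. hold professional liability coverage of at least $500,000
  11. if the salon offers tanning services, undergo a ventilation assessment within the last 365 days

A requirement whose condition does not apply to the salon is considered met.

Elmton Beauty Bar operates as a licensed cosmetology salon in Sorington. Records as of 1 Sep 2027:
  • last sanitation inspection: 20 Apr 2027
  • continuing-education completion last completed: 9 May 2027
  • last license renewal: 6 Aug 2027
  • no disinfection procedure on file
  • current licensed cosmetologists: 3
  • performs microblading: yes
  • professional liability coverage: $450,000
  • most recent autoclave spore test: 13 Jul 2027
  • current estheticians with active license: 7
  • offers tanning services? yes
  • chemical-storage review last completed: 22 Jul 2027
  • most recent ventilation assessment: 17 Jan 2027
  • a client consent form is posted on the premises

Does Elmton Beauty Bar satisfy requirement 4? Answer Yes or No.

No

4. continuing-education completion 115 days ago vs limit 90 → not met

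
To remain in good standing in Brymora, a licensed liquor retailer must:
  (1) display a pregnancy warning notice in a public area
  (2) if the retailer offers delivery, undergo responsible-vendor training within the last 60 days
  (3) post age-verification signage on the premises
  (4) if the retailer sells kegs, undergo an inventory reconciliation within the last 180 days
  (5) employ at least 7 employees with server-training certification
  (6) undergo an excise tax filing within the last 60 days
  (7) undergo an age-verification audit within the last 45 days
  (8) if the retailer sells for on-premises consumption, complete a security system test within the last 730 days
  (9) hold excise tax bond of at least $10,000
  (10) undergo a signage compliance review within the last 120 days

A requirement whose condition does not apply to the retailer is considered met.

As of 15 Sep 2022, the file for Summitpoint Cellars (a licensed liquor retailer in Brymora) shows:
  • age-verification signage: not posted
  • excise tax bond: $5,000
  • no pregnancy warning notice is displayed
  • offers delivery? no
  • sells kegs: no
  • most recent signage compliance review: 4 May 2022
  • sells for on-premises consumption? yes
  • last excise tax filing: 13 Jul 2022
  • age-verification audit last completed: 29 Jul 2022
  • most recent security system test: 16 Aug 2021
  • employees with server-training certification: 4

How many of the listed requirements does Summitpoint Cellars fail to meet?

1. pregnancy warning notice absent → not met
2. condition 'offers delivery' does not hold → requirement n/a → met
3. age-verification signage absent → not met
4. condition 'sells kegs' does not hold → requirement n/a → met
5. employees with server-training certification 4 < 7 → not met
6. excise tax filing 64 days ago vs limit 60 → not met
7. age-verification audit 48 days ago vs limit 45 → not met
8. condition 'sells for on-premises consumption' holds; security system test 395 days ago vs limit 730 → met
9. excise tax bond $5,000 < $10,000 → not met
10. signage compliance review 134 days ago vs limit 120 → not met
Not met: 7 of 10

7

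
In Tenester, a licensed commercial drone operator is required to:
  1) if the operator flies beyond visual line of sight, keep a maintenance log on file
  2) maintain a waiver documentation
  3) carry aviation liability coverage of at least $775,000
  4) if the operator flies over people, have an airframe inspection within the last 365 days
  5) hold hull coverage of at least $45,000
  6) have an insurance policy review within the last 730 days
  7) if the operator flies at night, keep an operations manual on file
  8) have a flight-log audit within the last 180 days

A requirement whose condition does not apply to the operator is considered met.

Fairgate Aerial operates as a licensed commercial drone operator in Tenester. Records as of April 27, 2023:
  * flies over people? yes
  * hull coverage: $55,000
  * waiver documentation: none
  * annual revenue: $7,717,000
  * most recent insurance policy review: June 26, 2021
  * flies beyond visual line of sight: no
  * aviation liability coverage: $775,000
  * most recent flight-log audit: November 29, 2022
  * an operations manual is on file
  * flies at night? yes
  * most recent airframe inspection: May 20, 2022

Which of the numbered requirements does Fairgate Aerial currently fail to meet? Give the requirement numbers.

2

1. condition 'flies beyond visual line of sight' does not hold → requirement n/a → met
2. waiver documentation absent → not met
3. aviation liability coverage $775,000 ≥ $775,000 → met
4. condition 'flies over people' holds; airframe inspection 342 days ago vs limit 365 → met
5. hull coverage $55,000 ≥ $45,000 → met
6. insurance policy review 670 days ago vs limit 730 → met
7. condition 'flies at night' holds; operations manual present → met
8. flight-log audit 149 days ago vs limit 180 → met
Not met: 2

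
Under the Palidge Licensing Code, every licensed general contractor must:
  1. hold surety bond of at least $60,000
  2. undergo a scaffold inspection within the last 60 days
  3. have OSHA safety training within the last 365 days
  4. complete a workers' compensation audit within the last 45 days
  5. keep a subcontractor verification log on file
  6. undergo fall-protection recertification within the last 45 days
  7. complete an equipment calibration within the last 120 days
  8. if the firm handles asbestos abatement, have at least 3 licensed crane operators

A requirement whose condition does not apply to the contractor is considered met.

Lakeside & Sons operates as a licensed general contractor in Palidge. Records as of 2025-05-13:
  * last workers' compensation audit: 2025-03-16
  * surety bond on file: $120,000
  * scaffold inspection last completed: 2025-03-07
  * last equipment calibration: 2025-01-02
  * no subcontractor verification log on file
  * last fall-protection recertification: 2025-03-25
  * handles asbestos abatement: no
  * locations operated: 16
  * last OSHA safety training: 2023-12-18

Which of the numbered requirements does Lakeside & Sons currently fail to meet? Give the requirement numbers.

2, 3, 4, 5, 6, 7

1. surety bond $120,000 ≥ $60,000 → met
2. scaffold inspection 67 days ago vs limit 60 → not met
3. OSHA safety training 512 days ago vs limit 365 → not met
4. workers' compensation audit 58 days ago vs limit 45 → not met
5. subcontractor verification log absent → not met
6. fall-protection recertification 49 days ago vs limit 45 → not met
7. equipment calibration 131 days ago vs limit 120 → not met
8. condition 'handles asbestos abatement' does not hold → requirement n/a → met
Not met: 2, 3, 4, 5, 6, 7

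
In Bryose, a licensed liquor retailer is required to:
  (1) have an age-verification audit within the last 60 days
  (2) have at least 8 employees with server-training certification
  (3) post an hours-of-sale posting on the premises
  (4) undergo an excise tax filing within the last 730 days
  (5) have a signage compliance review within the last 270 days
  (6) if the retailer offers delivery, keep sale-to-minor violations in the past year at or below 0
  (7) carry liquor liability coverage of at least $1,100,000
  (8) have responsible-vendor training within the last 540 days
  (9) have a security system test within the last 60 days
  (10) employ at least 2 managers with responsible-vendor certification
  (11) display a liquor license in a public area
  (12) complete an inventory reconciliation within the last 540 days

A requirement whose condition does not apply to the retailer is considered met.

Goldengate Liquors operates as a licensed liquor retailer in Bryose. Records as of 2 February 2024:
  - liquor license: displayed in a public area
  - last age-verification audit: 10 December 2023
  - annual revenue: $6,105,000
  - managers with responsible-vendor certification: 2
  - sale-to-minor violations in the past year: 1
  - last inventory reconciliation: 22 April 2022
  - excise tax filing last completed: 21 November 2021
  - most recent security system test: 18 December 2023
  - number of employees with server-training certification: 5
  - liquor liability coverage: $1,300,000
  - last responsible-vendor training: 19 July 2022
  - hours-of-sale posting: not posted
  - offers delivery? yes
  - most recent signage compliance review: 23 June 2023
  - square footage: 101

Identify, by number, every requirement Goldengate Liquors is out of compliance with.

1. age-verification audit 54 days ago vs limit 60 → met
2. employees with server-training certification 5 < 8 → not met
3. hours-of-sale posting absent → not met
4. excise tax filing 803 days ago vs limit 730 → not met
5. signage compliance review 224 days ago vs limit 270 → met
6. condition 'offers delivery' holds; sale-to-minor violations in the past year 1 > 0 → not met
7. liquor liability coverage $1,300,000 ≥ $1,100,000 → met
8. responsible-vendor training 563 days ago vs limit 540 → not met
9. security system test 46 days ago vs limit 60 → met
10. managers with responsible-vendor certification 2 ≥ 2 → met
11. liquor license present → met
12. inventory reconciliation 651 days ago vs limit 540 → not met
Not met: 2, 3, 4, 6, 8, 12

2, 3, 4, 6, 8, 12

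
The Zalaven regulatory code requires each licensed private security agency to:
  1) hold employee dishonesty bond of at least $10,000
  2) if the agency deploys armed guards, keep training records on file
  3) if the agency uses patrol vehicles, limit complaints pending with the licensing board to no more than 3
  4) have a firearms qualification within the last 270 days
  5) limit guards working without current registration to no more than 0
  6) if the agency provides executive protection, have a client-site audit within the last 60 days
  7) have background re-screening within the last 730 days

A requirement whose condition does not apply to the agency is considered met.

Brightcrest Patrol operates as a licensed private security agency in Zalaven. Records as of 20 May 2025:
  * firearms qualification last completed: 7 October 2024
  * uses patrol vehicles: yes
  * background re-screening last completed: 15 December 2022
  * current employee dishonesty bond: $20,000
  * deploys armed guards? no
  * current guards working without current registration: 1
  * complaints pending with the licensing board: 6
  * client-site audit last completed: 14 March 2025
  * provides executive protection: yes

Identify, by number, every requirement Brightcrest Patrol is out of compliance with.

1. employee dishonesty bond $20,000 ≥ $10,000 → met
2. condition 'deploys armed guards' does not hold → requirement n/a → met
3. condition 'uses patrol vehicles' holds; complaints pending with the licensing board 6 > 3 → not met
4. firearms qualification 225 days ago vs limit 270 → met
5. guards working without current registration 1 > 0 → not met
6. condition 'provides executive protection' holds; client-site audit 67 days ago vs limit 60 → not met
7. background re-screening 887 days ago vs limit 730 → not met
Not met: 3, 5, 6, 7

3, 5, 6, 7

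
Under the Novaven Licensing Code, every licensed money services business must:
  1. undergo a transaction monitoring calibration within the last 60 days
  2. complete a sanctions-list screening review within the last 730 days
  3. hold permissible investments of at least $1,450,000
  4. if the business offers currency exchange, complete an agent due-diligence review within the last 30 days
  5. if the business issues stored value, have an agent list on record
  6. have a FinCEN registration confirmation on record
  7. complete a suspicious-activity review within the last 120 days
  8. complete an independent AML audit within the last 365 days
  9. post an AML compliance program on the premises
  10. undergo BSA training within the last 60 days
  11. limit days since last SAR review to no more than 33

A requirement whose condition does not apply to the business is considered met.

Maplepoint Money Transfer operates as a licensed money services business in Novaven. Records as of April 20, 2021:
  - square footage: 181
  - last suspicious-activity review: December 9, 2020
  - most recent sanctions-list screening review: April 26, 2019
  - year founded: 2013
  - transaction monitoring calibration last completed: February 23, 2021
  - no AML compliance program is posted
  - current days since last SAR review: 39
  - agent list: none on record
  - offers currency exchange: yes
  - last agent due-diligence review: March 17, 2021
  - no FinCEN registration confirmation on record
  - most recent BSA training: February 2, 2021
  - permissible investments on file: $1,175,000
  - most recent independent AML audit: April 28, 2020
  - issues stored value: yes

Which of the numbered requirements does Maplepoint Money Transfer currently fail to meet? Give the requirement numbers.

1. transaction monitoring calibration 56 days ago vs limit 60 → met
2. sanctions-list screening review 725 days ago vs limit 730 → met
3. permissible investments $1,175,000 < $1,450,000 → not met
4. condition 'offers currency exchange' holds; agent due-diligence review 34 days ago vs limit 30 → not met
5. condition 'issues stored value' holds; agent list absent → not met
6. FinCEN registration confirmation absent → not met
7. suspicious-activity review 132 days ago vs limit 120 → not met
8. independent AML audit 357 days ago vs limit 365 → met
9. AML compliance program absent → not met
10. BSA training 77 days ago vs limit 60 → not met
11. days since last SAR review 39 > 33 → not met
Not met: 3, 4, 5, 6, 7, 9, 10, 11

3, 4, 5, 6, 7, 9, 10, 11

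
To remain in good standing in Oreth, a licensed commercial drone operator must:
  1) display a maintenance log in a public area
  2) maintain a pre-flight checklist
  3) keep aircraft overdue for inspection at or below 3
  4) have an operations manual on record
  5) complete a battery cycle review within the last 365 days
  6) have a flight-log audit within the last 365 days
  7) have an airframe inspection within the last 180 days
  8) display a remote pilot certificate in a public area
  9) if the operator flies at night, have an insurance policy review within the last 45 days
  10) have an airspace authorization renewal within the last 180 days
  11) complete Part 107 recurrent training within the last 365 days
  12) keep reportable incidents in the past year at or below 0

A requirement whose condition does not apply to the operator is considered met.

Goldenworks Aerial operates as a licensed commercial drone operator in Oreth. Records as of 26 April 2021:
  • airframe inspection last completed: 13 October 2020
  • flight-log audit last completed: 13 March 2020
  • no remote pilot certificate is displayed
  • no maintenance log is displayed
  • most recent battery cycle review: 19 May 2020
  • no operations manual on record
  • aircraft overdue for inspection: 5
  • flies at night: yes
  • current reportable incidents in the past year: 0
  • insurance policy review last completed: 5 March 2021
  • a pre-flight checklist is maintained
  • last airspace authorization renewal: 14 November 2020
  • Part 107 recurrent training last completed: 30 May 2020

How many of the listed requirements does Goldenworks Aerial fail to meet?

7

1. maintenance log absent → not met
2. pre-flight checklist present → met
3. aircraft overdue for inspection 5 > 3 → not met
4. operations manual absent → not met
5. battery cycle review 342 days ago vs limit 365 → met
6. flight-log audit 409 days ago vs limit 365 → not met
7. airframe inspection 195 days ago vs limit 180 → not met
8. remote pilot certificate absent → not met
9. condition 'flies at night' holds; insurance policy review 52 days ago vs limit 45 → not met
10. airspace authorization renewal 163 days ago vs limit 180 → met
11. Part 107 recurrent training 331 days ago vs limit 365 → met
12. reportable incidents in the past year 0 ≤ 0 → met
Not met: 7 of 12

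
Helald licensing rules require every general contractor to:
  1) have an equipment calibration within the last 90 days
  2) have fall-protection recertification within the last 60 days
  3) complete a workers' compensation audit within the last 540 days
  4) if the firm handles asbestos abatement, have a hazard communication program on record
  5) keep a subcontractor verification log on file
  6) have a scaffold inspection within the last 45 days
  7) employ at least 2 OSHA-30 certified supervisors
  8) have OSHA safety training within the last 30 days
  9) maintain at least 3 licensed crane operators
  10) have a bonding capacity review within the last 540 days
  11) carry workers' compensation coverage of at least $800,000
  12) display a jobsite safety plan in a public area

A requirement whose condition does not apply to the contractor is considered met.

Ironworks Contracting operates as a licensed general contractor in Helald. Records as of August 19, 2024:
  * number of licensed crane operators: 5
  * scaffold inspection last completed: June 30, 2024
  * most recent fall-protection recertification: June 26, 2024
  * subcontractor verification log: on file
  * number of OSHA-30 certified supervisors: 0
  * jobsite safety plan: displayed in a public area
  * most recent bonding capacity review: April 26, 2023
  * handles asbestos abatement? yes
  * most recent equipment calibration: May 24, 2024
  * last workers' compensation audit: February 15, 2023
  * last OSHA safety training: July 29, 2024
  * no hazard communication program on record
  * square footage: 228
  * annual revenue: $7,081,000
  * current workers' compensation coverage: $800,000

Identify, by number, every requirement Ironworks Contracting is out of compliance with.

1. equipment calibration 87 days ago vs limit 90 → met
2. fall-protection recertification 54 days ago vs limit 60 → met
3. workers' compensation audit 551 days ago vs limit 540 → not met
4. condition 'handles asbestos abatement' holds; hazard communication program absent → not met
5. subcontractor verification log present → met
6. scaffold inspection 50 days ago vs limit 45 → not met
7. OSHA-30 certified supervisors 0 < 2 → not met
8. OSHA safety training 21 days ago vs limit 30 → met
9. licensed crane operators 5 ≥ 3 → met
10. bonding capacity review 481 days ago vs limit 540 → met
11. workers' compensation coverage $800,000 ≥ $800,000 → met
12. jobsite safety plan present → met
Not met: 3, 4, 6, 7

3, 4, 6, 7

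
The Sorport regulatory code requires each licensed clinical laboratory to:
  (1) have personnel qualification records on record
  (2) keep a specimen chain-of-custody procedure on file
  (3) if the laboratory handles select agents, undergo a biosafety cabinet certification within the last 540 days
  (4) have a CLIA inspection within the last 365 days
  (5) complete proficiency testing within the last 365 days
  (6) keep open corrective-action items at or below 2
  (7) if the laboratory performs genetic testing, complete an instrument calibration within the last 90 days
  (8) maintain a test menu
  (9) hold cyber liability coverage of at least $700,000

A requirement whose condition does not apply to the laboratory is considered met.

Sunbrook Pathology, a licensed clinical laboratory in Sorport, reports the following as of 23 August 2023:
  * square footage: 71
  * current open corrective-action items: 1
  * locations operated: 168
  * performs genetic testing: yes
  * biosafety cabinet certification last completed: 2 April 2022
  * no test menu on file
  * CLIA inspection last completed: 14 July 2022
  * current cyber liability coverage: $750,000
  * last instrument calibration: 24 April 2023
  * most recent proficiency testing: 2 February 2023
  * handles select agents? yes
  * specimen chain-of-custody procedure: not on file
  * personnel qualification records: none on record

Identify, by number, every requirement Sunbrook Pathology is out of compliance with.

1, 2, 4, 7, 8

1. personnel qualification records absent → not met
2. specimen chain-of-custody procedure absent → not met
3. condition 'handles select agents' holds; biosafety cabinet certification 508 days ago vs limit 540 → met
4. CLIA inspection 405 days ago vs limit 365 → not met
5. proficiency testing 202 days ago vs limit 365 → met
6. open corrective-action items 1 ≤ 2 → met
7. condition 'performs genetic testing' holds; instrument calibration 121 days ago vs limit 90 → not met
8. test menu absent → not met
9. cyber liability coverage $750,000 ≥ $700,000 → met
Not met: 1, 2, 4, 7, 8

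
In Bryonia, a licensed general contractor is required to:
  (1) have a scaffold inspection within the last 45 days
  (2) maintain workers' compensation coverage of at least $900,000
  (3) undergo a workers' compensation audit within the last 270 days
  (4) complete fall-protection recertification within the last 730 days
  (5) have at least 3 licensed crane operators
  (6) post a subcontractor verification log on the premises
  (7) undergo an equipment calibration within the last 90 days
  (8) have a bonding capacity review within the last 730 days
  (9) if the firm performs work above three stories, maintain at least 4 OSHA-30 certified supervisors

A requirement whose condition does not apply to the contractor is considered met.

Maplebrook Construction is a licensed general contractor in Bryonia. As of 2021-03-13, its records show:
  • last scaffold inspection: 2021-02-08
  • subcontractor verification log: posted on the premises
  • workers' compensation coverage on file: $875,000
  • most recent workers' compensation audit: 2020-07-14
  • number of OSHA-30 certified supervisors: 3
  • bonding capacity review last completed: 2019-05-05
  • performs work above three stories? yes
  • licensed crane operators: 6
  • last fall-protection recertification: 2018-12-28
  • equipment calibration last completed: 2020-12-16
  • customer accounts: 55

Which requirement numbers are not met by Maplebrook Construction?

2, 4, 9

1. scaffold inspection 33 days ago vs limit 45 → met
2. workers' compensation coverage $875,000 < $900,000 → not met
3. workers' compensation audit 242 days ago vs limit 270 → met
4. fall-protection recertification 806 days ago vs limit 730 → not met
5. licensed crane operators 6 ≥ 3 → met
6. subcontractor verification log present → met
7. equipment calibration 87 days ago vs limit 90 → met
8. bonding capacity review 678 days ago vs limit 730 → met
9. condition 'performs work above three stories' holds; OSHA-30 certified supervisors 3 < 4 → not met
Not met: 2, 4, 9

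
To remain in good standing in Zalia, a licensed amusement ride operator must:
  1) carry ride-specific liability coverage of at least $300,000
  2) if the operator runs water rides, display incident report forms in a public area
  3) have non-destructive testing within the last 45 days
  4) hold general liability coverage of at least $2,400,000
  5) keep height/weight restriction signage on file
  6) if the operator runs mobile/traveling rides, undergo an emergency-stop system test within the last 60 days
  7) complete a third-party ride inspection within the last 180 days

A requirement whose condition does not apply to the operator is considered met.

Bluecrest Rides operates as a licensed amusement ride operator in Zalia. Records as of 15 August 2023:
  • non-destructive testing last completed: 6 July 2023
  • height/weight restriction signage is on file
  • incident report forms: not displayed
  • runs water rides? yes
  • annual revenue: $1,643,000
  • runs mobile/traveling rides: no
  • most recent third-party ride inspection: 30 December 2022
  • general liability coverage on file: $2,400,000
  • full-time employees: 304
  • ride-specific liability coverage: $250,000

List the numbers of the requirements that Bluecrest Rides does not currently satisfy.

1, 2, 7

1. ride-specific liability coverage $250,000 < $300,000 → not met
2. condition 'runs water rides' holds; incident report forms absent → not met
3. non-destructive testing 40 days ago vs limit 45 → met
4. general liability coverage $2,400,000 ≥ $2,400,000 → met
5. height/weight restriction signage present → met
6. condition 'runs mobile/traveling rides' does not hold → requirement n/a → met
7. third-party ride inspection 228 days ago vs limit 180 → not met
Not met: 1, 2, 7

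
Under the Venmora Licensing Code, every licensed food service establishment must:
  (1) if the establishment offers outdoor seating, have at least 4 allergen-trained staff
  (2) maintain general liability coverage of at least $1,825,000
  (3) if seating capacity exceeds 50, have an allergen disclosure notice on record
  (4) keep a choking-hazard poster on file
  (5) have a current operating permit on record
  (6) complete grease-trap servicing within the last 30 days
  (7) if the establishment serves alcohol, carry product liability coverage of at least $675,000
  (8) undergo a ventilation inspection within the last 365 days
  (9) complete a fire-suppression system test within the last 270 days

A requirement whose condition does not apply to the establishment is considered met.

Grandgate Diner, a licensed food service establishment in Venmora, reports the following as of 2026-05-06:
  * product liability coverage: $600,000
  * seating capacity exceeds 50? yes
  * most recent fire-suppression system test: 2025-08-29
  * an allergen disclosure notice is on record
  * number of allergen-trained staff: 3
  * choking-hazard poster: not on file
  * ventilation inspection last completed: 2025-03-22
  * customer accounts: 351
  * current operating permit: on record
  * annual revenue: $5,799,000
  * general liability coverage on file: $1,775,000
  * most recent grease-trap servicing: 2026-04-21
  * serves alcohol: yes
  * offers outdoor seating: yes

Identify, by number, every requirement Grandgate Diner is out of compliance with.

1. condition 'offers outdoor seating' holds; allergen-trained staff 3 < 4 → not met
2. general liability coverage $1,775,000 < $1,825,000 → not met
3. condition 'seating capacity exceeds 50' holds; allergen disclosure notice present → met
4. choking-hazard poster absent → not met
5. current operating permit present → met
6. grease-trap servicing 15 days ago vs limit 30 → met
7. condition 'serves alcohol' holds; product liability coverage $600,000 < $675,000 → not met
8. ventilation inspection 410 days ago vs limit 365 → not met
9. fire-suppression system test 250 days ago vs limit 270 → met
Not met: 1, 2, 4, 7, 8

1, 2, 4, 7, 8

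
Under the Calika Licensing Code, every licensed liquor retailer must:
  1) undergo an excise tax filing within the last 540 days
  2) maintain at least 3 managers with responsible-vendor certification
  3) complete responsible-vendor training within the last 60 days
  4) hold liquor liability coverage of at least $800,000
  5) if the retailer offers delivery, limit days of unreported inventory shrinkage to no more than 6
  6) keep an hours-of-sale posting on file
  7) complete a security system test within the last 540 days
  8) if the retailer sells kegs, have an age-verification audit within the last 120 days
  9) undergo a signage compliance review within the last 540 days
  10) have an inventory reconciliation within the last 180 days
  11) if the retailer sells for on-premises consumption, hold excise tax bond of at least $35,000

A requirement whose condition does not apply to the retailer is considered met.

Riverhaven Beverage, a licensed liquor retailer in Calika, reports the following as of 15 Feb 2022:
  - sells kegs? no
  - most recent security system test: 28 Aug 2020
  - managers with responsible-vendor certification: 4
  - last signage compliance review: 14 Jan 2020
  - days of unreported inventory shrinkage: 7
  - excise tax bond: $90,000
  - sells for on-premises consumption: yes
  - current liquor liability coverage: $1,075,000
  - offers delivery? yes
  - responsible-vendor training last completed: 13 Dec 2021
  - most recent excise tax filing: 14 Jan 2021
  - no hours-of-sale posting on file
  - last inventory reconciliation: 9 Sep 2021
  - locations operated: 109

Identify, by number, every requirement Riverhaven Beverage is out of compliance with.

1. excise tax filing 397 days ago vs limit 540 → met
2. managers with responsible-vendor certification 4 ≥ 3 → met
3. responsible-vendor training 64 days ago vs limit 60 → not met
4. liquor liability coverage $1,075,000 ≥ $800,000 → met
5. condition 'offers delivery' holds; days of unreported inventory shrinkage 7 > 6 → not met
6. hours-of-sale posting absent → not met
7. security system test 536 days ago vs limit 540 → met
8. condition 'sells kegs' does not hold → requirement n/a → met
9. signage compliance review 763 days ago vs limit 540 → not met
10. inventory reconciliation 159 days ago vs limit 180 → met
11. condition 'sells for on-premises consumption' holds; excise tax bond $90,000 ≥ $35,000 → met
Not met: 3, 5, 6, 9

3, 5, 6, 9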